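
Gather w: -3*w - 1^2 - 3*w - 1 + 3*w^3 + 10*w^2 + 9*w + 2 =3*w^3 + 10*w^2 + 3*w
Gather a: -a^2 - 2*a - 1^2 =-a^2 - 2*a - 1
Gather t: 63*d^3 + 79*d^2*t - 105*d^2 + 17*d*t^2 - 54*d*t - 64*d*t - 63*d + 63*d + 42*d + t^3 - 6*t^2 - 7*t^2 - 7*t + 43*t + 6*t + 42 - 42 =63*d^3 - 105*d^2 + 42*d + t^3 + t^2*(17*d - 13) + t*(79*d^2 - 118*d + 42)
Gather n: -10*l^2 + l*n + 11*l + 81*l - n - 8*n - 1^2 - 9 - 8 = -10*l^2 + 92*l + n*(l - 9) - 18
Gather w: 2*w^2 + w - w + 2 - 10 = 2*w^2 - 8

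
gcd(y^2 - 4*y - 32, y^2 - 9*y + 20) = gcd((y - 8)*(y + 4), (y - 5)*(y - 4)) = 1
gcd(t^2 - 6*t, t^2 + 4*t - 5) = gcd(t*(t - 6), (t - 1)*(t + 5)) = 1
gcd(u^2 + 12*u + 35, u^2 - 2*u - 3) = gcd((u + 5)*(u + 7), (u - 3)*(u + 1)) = 1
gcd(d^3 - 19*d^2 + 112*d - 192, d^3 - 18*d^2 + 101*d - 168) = d^2 - 11*d + 24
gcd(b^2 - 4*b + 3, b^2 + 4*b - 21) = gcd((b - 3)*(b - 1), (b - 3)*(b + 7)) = b - 3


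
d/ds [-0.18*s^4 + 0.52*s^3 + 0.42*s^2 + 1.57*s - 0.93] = -0.72*s^3 + 1.56*s^2 + 0.84*s + 1.57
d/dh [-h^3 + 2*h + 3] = 2 - 3*h^2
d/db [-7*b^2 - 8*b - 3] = -14*b - 8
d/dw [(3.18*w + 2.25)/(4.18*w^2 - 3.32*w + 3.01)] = (-13.2924*w^2 - 18.81*w + 17.0418)/(17.4724*w^4 - 27.7552*w^3 + 36.186*w^2 - 19.9864*w + 9.0601)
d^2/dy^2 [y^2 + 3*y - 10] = 2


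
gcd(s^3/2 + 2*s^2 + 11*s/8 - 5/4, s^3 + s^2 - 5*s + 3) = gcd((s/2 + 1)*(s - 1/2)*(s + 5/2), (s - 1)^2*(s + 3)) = 1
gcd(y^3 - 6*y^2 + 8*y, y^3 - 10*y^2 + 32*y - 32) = y^2 - 6*y + 8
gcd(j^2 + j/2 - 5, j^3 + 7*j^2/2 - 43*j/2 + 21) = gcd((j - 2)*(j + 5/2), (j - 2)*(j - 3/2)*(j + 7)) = j - 2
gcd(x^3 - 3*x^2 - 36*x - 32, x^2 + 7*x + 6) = x + 1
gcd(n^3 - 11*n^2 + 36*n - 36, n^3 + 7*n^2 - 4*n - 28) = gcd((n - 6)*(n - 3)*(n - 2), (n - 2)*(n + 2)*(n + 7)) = n - 2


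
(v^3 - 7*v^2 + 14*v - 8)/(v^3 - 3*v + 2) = (v^2 - 6*v + 8)/(v^2 + v - 2)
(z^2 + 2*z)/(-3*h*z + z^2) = (z + 2)/(-3*h + z)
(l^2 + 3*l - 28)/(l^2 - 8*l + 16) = (l + 7)/(l - 4)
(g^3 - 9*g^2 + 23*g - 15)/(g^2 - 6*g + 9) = (g^2 - 6*g + 5)/(g - 3)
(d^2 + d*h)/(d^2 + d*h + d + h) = d/(d + 1)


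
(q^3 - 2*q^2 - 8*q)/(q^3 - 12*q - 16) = q/(q + 2)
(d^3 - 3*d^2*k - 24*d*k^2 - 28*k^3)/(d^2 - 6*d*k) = (d^3 - 3*d^2*k - 24*d*k^2 - 28*k^3)/(d*(d - 6*k))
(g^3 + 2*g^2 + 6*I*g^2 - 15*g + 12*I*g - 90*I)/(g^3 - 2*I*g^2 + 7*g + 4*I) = (g^3 + g^2*(2 + 6*I) + g*(-15 + 12*I) - 90*I)/(g^3 - 2*I*g^2 + 7*g + 4*I)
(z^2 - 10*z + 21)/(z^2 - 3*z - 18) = (-z^2 + 10*z - 21)/(-z^2 + 3*z + 18)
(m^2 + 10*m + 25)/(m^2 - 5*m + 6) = (m^2 + 10*m + 25)/(m^2 - 5*m + 6)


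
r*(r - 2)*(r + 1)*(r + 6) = r^4 + 5*r^3 - 8*r^2 - 12*r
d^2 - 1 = (d - 1)*(d + 1)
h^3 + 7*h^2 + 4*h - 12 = (h - 1)*(h + 2)*(h + 6)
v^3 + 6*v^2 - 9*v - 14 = (v - 2)*(v + 1)*(v + 7)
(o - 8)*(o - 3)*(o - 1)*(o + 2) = o^4 - 10*o^3 + 11*o^2 + 46*o - 48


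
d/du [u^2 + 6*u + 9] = 2*u + 6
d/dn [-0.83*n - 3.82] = -0.830000000000000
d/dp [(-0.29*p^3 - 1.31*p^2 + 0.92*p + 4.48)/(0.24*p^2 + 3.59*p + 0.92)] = (-0.0696*p^4 - 2.0822*p^3 - 5.7241*p^2 - 4.5608*p - 15.2368)/(0.0576*p^4 + 1.7232*p^3 + 13.3297*p^2 + 6.6056*p + 0.8464)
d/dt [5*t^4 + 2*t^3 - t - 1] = 20*t^3 + 6*t^2 - 1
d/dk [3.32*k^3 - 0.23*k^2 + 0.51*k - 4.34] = 9.96*k^2 - 0.46*k + 0.51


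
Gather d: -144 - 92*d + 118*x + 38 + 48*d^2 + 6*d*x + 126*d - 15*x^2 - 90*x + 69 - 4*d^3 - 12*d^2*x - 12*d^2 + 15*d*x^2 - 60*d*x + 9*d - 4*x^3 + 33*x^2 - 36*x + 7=-4*d^3 + d^2*(36 - 12*x) + d*(15*x^2 - 54*x + 43) - 4*x^3 + 18*x^2 - 8*x - 30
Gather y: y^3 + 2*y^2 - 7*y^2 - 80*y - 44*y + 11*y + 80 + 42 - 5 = y^3 - 5*y^2 - 113*y + 117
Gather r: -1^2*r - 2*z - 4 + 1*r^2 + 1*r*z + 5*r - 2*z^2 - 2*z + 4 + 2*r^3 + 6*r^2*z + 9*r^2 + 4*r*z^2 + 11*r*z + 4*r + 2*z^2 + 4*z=2*r^3 + r^2*(6*z + 10) + r*(4*z^2 + 12*z + 8)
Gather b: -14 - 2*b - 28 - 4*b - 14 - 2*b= -8*b - 56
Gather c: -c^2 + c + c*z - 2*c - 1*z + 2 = -c^2 + c*(z - 1) - z + 2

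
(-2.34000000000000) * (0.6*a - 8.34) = 19.5156 - 1.404*a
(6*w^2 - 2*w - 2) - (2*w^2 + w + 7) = 4*w^2 - 3*w - 9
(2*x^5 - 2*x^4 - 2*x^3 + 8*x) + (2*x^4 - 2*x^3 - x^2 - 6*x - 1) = 2*x^5 - 4*x^3 - x^2 + 2*x - 1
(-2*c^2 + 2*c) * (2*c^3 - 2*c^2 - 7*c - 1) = -4*c^5 + 8*c^4 + 10*c^3 - 12*c^2 - 2*c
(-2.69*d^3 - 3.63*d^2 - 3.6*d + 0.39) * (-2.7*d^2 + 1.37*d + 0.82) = 7.263*d^5 + 6.1157*d^4 + 2.5411*d^3 - 8.9616*d^2 - 2.4177*d + 0.3198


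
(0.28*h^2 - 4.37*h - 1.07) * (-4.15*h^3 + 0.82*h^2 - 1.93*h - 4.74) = -1.162*h^5 + 18.3651*h^4 + 0.316700000000001*h^3 + 6.2295*h^2 + 22.7789*h + 5.0718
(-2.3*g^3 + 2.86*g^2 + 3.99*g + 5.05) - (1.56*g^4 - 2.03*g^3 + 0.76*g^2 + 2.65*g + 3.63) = -1.56*g^4 - 0.27*g^3 + 2.1*g^2 + 1.34*g + 1.42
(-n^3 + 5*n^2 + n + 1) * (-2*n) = 2*n^4 - 10*n^3 - 2*n^2 - 2*n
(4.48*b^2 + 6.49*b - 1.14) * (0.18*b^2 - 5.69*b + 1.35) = 0.8064*b^4 - 24.323*b^3 - 31.0853*b^2 + 15.2481*b - 1.539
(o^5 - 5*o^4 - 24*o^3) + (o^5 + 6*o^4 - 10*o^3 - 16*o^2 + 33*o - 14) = 2*o^5 + o^4 - 34*o^3 - 16*o^2 + 33*o - 14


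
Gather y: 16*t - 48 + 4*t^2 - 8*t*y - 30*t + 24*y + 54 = 4*t^2 - 14*t + y*(24 - 8*t) + 6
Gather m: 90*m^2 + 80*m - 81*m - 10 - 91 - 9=90*m^2 - m - 110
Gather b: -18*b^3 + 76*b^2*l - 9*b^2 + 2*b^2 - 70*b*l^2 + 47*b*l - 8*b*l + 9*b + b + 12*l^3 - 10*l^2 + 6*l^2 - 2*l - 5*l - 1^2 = -18*b^3 + b^2*(76*l - 7) + b*(-70*l^2 + 39*l + 10) + 12*l^3 - 4*l^2 - 7*l - 1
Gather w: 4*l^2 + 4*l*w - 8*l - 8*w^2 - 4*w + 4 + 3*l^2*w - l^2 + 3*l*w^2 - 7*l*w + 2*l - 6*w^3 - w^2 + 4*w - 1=3*l^2 - 6*l - 6*w^3 + w^2*(3*l - 9) + w*(3*l^2 - 3*l) + 3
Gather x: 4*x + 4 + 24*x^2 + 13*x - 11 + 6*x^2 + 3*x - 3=30*x^2 + 20*x - 10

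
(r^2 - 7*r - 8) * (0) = 0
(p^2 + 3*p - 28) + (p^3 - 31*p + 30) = p^3 + p^2 - 28*p + 2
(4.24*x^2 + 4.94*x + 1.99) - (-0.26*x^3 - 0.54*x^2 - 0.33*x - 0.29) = 0.26*x^3 + 4.78*x^2 + 5.27*x + 2.28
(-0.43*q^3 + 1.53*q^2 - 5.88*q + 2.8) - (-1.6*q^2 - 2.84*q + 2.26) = -0.43*q^3 + 3.13*q^2 - 3.04*q + 0.54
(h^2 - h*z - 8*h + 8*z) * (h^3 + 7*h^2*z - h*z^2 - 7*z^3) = h^5 + 6*h^4*z - 8*h^4 - 8*h^3*z^2 - 48*h^3*z - 6*h^2*z^3 + 64*h^2*z^2 + 7*h*z^4 + 48*h*z^3 - 56*z^4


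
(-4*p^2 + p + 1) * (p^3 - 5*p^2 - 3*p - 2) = -4*p^5 + 21*p^4 + 8*p^3 - 5*p - 2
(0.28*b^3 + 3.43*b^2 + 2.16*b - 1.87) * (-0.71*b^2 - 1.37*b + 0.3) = -0.1988*b^5 - 2.8189*b^4 - 6.1487*b^3 - 0.6025*b^2 + 3.2099*b - 0.561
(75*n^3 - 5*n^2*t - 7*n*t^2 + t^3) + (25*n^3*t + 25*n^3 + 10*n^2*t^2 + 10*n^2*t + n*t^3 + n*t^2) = 25*n^3*t + 100*n^3 + 10*n^2*t^2 + 5*n^2*t + n*t^3 - 6*n*t^2 + t^3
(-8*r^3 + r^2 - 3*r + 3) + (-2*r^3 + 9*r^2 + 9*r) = -10*r^3 + 10*r^2 + 6*r + 3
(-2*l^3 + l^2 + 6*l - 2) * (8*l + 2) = -16*l^4 + 4*l^3 + 50*l^2 - 4*l - 4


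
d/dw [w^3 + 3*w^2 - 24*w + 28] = 3*w^2 + 6*w - 24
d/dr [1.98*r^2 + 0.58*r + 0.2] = 3.96*r + 0.58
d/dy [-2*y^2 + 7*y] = 7 - 4*y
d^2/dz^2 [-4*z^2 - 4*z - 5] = -8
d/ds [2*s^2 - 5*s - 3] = 4*s - 5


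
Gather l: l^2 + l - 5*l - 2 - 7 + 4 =l^2 - 4*l - 5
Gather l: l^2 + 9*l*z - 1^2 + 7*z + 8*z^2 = l^2 + 9*l*z + 8*z^2 + 7*z - 1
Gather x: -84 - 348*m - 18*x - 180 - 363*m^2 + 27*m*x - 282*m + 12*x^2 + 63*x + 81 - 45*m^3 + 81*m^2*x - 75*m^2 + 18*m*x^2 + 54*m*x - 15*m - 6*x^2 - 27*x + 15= -45*m^3 - 438*m^2 - 645*m + x^2*(18*m + 6) + x*(81*m^2 + 81*m + 18) - 168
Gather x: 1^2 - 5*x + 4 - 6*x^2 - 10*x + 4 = -6*x^2 - 15*x + 9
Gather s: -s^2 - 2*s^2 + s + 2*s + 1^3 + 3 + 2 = -3*s^2 + 3*s + 6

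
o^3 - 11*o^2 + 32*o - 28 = (o - 7)*(o - 2)^2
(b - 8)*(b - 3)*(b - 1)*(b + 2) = b^4 - 10*b^3 + 11*b^2 + 46*b - 48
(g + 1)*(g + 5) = g^2 + 6*g + 5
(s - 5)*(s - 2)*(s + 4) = s^3 - 3*s^2 - 18*s + 40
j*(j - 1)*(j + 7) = j^3 + 6*j^2 - 7*j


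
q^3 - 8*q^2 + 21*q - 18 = (q - 3)^2*(q - 2)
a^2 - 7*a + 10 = (a - 5)*(a - 2)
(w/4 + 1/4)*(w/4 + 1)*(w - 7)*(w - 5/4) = w^4/16 - 13*w^3/64 - 57*w^2/32 + 43*w/64 + 35/16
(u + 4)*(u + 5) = u^2 + 9*u + 20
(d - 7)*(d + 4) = d^2 - 3*d - 28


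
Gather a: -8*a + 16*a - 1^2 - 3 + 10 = 8*a + 6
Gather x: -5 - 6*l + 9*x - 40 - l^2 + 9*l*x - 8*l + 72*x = -l^2 - 14*l + x*(9*l + 81) - 45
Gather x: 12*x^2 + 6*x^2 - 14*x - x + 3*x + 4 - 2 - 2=18*x^2 - 12*x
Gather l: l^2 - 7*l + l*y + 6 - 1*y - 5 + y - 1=l^2 + l*(y - 7)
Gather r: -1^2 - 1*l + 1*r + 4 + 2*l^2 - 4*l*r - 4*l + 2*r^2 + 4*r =2*l^2 - 5*l + 2*r^2 + r*(5 - 4*l) + 3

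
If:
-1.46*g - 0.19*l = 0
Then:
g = -0.13013698630137*l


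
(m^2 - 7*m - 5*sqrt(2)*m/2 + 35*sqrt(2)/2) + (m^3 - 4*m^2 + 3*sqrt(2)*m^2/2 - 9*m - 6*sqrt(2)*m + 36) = m^3 - 3*m^2 + 3*sqrt(2)*m^2/2 - 16*m - 17*sqrt(2)*m/2 + 35*sqrt(2)/2 + 36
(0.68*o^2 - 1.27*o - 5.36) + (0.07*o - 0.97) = 0.68*o^2 - 1.2*o - 6.33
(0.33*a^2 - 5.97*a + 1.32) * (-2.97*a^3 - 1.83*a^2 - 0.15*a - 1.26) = -0.9801*a^5 + 17.127*a^4 + 6.9552*a^3 - 1.9359*a^2 + 7.3242*a - 1.6632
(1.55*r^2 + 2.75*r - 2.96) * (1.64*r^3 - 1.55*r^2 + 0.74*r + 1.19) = 2.542*r^5 + 2.1075*r^4 - 7.9699*r^3 + 8.4675*r^2 + 1.0821*r - 3.5224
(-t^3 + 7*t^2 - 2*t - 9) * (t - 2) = -t^4 + 9*t^3 - 16*t^2 - 5*t + 18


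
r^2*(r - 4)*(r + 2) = r^4 - 2*r^3 - 8*r^2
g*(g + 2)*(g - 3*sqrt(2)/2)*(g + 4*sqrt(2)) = g^4 + 2*g^3 + 5*sqrt(2)*g^3/2 - 12*g^2 + 5*sqrt(2)*g^2 - 24*g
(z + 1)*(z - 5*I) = z^2 + z - 5*I*z - 5*I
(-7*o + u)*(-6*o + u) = 42*o^2 - 13*o*u + u^2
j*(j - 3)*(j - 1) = j^3 - 4*j^2 + 3*j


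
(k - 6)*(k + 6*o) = k^2 + 6*k*o - 6*k - 36*o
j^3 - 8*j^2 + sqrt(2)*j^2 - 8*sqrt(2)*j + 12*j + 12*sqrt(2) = (j - 6)*(j - 2)*(j + sqrt(2))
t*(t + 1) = t^2 + t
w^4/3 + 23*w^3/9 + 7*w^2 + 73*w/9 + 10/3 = (w/3 + 1)*(w + 1)*(w + 5/3)*(w + 2)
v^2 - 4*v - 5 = (v - 5)*(v + 1)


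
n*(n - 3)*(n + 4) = n^3 + n^2 - 12*n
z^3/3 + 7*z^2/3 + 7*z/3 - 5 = (z/3 + 1)*(z - 1)*(z + 5)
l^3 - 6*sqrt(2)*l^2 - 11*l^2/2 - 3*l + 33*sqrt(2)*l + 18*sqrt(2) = (l - 6)*(l + 1/2)*(l - 6*sqrt(2))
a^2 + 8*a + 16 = (a + 4)^2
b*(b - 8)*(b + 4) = b^3 - 4*b^2 - 32*b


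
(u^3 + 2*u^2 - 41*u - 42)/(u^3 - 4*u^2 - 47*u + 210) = (u + 1)/(u - 5)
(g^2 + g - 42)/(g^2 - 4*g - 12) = (g + 7)/(g + 2)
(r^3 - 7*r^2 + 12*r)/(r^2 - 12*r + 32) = r*(r - 3)/(r - 8)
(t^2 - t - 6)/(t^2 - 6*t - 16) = (t - 3)/(t - 8)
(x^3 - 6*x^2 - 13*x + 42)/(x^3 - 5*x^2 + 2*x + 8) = (x^2 - 4*x - 21)/(x^2 - 3*x - 4)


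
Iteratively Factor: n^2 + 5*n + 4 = (n + 4)*(n + 1)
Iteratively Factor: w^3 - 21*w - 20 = (w - 5)*(w^2 + 5*w + 4) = (w - 5)*(w + 4)*(w + 1)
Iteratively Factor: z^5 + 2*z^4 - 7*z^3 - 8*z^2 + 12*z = (z + 3)*(z^4 - z^3 - 4*z^2 + 4*z) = (z - 1)*(z + 3)*(z^3 - 4*z) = z*(z - 1)*(z + 3)*(z^2 - 4) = z*(z - 2)*(z - 1)*(z + 3)*(z + 2)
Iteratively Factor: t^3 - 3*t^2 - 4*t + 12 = (t - 2)*(t^2 - t - 6) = (t - 3)*(t - 2)*(t + 2)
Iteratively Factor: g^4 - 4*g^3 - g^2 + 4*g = (g - 1)*(g^3 - 3*g^2 - 4*g) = (g - 1)*(g + 1)*(g^2 - 4*g) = g*(g - 1)*(g + 1)*(g - 4)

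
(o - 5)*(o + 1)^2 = o^3 - 3*o^2 - 9*o - 5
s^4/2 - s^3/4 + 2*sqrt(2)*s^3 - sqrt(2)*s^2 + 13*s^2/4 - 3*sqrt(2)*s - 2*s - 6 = (s/2 + sqrt(2))*(s - 3/2)*(s + 1)*(s + 2*sqrt(2))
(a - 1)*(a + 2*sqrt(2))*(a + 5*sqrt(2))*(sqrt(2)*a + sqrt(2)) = sqrt(2)*a^4 + 14*a^3 + 19*sqrt(2)*a^2 - 14*a - 20*sqrt(2)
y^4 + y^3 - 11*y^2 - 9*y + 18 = (y - 3)*(y - 1)*(y + 2)*(y + 3)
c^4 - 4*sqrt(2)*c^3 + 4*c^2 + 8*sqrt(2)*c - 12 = (c - 3*sqrt(2))*(c - sqrt(2))^2*(c + sqrt(2))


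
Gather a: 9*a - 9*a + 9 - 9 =0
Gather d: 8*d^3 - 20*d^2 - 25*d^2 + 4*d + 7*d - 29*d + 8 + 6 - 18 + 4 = 8*d^3 - 45*d^2 - 18*d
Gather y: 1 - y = 1 - y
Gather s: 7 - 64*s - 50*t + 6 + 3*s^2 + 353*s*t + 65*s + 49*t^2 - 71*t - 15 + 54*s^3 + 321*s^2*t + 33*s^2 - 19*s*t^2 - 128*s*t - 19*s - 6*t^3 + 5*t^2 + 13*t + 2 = 54*s^3 + s^2*(321*t + 36) + s*(-19*t^2 + 225*t - 18) - 6*t^3 + 54*t^2 - 108*t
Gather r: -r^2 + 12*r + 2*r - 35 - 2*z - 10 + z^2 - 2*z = -r^2 + 14*r + z^2 - 4*z - 45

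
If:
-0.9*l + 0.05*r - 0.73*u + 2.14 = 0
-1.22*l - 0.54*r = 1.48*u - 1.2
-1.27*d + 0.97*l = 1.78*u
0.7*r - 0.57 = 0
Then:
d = 10.90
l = 6.05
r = 0.81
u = -4.48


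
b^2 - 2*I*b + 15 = (b - 5*I)*(b + 3*I)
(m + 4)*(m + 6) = m^2 + 10*m + 24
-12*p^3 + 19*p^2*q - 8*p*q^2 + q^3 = (-4*p + q)*(-3*p + q)*(-p + q)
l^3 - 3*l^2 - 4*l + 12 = (l - 3)*(l - 2)*(l + 2)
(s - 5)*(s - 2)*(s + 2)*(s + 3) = s^4 - 2*s^3 - 19*s^2 + 8*s + 60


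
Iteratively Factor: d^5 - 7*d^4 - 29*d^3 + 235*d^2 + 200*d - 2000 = (d - 5)*(d^4 - 2*d^3 - 39*d^2 + 40*d + 400) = (d - 5)*(d + 4)*(d^3 - 6*d^2 - 15*d + 100) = (d - 5)^2*(d + 4)*(d^2 - d - 20) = (d - 5)^3*(d + 4)*(d + 4)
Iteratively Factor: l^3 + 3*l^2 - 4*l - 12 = (l + 3)*(l^2 - 4) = (l - 2)*(l + 3)*(l + 2)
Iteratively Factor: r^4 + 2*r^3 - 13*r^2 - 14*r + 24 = (r - 3)*(r^3 + 5*r^2 + 2*r - 8) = (r - 3)*(r - 1)*(r^2 + 6*r + 8) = (r - 3)*(r - 1)*(r + 4)*(r + 2)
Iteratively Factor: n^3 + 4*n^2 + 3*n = (n)*(n^2 + 4*n + 3) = n*(n + 1)*(n + 3)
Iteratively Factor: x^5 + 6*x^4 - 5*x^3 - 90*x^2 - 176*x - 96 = (x + 4)*(x^4 + 2*x^3 - 13*x^2 - 38*x - 24) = (x - 4)*(x + 4)*(x^3 + 6*x^2 + 11*x + 6) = (x - 4)*(x + 2)*(x + 4)*(x^2 + 4*x + 3) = (x - 4)*(x + 1)*(x + 2)*(x + 4)*(x + 3)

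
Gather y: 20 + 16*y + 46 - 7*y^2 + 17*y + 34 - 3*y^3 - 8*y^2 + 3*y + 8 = -3*y^3 - 15*y^2 + 36*y + 108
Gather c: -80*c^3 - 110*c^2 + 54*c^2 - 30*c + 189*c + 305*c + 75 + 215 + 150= -80*c^3 - 56*c^2 + 464*c + 440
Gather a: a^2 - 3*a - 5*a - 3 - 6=a^2 - 8*a - 9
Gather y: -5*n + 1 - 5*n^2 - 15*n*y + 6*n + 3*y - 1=-5*n^2 + n + y*(3 - 15*n)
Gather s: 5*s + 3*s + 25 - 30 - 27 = 8*s - 32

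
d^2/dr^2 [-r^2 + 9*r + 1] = -2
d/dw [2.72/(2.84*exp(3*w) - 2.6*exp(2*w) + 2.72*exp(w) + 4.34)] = (-23.1744*exp(2*w) + 14.144*exp(w) - 7.3984)*exp(w)/(2.84*exp(3*w) - 2.6*exp(2*w) + 2.72*exp(w) + 4.34)^2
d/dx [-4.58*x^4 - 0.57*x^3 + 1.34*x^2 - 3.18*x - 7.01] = -18.32*x^3 - 1.71*x^2 + 2.68*x - 3.18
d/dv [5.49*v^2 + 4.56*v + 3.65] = 10.98*v + 4.56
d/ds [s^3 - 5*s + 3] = 3*s^2 - 5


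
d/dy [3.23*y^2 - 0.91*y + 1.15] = 6.46*y - 0.91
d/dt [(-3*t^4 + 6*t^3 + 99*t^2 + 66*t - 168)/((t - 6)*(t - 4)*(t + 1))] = 3*(-t^6 + 18*t^5 - 93*t^4 - 84*t^3 + 972*t^2 + 576*t + 1312)/(t^6 - 18*t^5 + 109*t^4 - 204*t^3 - 236*t^2 + 672*t + 576)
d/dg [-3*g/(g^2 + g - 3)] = 3*(g^2 + 3)/(g^4 + 2*g^3 - 5*g^2 - 6*g + 9)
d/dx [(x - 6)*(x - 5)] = 2*x - 11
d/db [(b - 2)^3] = 3*(b - 2)^2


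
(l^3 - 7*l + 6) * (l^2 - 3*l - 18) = l^5 - 3*l^4 - 25*l^3 + 27*l^2 + 108*l - 108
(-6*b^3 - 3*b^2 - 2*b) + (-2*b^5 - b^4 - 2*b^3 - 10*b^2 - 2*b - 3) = -2*b^5 - b^4 - 8*b^3 - 13*b^2 - 4*b - 3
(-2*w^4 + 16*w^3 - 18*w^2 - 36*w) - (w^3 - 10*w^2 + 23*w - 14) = -2*w^4 + 15*w^3 - 8*w^2 - 59*w + 14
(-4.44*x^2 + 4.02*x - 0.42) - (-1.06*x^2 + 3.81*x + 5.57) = -3.38*x^2 + 0.21*x - 5.99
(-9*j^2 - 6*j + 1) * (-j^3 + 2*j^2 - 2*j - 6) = 9*j^5 - 12*j^4 + 5*j^3 + 68*j^2 + 34*j - 6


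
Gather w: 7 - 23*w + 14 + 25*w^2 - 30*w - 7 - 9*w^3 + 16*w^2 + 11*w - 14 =-9*w^3 + 41*w^2 - 42*w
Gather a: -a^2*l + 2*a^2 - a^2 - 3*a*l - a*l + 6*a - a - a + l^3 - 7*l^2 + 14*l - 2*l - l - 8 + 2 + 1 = a^2*(1 - l) + a*(4 - 4*l) + l^3 - 7*l^2 + 11*l - 5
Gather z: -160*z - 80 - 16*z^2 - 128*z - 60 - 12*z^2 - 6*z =-28*z^2 - 294*z - 140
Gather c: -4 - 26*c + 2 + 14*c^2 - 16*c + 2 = 14*c^2 - 42*c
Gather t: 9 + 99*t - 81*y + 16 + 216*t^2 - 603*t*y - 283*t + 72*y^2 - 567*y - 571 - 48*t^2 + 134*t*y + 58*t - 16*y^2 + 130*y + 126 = 168*t^2 + t*(-469*y - 126) + 56*y^2 - 518*y - 420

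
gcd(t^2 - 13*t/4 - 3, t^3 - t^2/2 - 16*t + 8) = t - 4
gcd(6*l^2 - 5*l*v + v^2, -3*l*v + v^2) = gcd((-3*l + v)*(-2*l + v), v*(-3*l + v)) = -3*l + v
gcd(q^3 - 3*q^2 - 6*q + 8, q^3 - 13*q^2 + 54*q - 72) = q - 4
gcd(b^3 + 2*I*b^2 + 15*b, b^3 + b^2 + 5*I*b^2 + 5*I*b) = b^2 + 5*I*b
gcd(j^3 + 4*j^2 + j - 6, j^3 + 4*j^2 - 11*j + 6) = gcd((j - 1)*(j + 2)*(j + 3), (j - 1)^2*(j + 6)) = j - 1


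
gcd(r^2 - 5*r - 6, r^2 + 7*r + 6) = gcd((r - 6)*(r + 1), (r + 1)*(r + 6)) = r + 1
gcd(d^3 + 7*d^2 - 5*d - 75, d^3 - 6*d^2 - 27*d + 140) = d + 5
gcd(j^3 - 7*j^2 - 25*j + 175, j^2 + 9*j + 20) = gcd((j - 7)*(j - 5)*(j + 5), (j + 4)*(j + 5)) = j + 5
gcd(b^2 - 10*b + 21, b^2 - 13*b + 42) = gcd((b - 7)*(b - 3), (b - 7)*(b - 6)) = b - 7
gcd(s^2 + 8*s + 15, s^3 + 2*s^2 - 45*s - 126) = s + 3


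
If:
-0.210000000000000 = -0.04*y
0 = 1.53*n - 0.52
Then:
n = 0.34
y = 5.25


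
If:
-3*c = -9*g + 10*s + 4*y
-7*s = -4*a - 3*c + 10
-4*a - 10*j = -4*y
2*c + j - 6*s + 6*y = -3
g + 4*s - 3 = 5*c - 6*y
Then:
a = 479*y/439 + 1360/439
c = 3415*y/878 - 889/1756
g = 3763*y/878 - 53/1756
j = -16*y/439 - 544/439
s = 2011*y/878 + 219/1756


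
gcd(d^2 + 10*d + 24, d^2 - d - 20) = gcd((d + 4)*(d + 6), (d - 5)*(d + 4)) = d + 4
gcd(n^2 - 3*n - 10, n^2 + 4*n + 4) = n + 2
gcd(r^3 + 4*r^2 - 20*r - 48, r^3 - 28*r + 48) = r^2 + 2*r - 24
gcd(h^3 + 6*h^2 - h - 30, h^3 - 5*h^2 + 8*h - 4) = h - 2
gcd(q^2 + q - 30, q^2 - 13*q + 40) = q - 5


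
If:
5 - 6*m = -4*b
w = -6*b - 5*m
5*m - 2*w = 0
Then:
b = -25/44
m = 5/11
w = 25/22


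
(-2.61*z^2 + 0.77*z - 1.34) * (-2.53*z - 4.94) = 6.6033*z^3 + 10.9453*z^2 - 0.4136*z + 6.6196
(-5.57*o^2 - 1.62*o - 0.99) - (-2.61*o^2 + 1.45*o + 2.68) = -2.96*o^2 - 3.07*o - 3.67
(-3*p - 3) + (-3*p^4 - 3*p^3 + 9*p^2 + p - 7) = -3*p^4 - 3*p^3 + 9*p^2 - 2*p - 10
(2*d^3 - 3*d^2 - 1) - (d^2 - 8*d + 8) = 2*d^3 - 4*d^2 + 8*d - 9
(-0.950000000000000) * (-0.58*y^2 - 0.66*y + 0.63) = 0.551*y^2 + 0.627*y - 0.5985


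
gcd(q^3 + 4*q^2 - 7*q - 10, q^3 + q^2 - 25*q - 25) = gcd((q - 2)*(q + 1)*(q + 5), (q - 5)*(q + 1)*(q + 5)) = q^2 + 6*q + 5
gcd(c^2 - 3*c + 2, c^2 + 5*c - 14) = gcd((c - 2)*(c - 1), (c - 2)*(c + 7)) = c - 2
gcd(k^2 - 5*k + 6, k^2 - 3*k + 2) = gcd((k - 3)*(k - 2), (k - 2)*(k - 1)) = k - 2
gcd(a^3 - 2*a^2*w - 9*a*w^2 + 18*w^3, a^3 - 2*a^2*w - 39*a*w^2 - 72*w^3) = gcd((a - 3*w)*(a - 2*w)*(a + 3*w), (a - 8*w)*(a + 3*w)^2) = a + 3*w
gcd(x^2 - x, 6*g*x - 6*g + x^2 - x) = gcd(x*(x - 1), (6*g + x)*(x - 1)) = x - 1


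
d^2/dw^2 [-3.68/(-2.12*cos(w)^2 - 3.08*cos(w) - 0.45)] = (-66.157568*(1 - cos(w)^2)^2 - 72.086784*cos(w)^3 - 53.945856*cos(w)^2 + 149.274048*cos(w) + 128.956032)/(2.12*cos(w)^2 + 3.08*cos(w) + 0.45)^3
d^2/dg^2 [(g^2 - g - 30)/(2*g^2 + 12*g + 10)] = -7/(g^3 + 3*g^2 + 3*g + 1)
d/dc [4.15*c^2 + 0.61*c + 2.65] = 8.3*c + 0.61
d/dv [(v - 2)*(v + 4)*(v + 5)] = 3*v^2 + 14*v + 2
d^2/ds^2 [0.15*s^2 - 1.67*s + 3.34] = 0.300000000000000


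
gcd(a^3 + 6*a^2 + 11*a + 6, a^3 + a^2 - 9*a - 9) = a^2 + 4*a + 3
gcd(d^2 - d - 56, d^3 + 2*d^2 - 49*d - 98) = d + 7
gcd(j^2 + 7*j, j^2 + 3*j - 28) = j + 7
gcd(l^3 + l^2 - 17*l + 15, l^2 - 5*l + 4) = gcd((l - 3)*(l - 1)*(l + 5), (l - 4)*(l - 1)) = l - 1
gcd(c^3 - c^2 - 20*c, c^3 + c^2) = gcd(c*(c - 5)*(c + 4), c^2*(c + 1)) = c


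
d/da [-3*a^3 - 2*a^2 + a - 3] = -9*a^2 - 4*a + 1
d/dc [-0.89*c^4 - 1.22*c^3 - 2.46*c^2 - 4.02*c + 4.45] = -3.56*c^3 - 3.66*c^2 - 4.92*c - 4.02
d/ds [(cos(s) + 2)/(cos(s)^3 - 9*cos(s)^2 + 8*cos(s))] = (-69*cos(s) - 3*cos(2*s) + cos(3*s) + 29)*sin(s)/(2*(cos(s) - 8)^2*(cos(s) - 1)^2*cos(s)^2)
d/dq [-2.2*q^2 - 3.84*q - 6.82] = -4.4*q - 3.84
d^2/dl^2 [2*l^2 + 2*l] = 4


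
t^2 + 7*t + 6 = (t + 1)*(t + 6)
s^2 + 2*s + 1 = (s + 1)^2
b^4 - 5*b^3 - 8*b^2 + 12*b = b*(b - 6)*(b - 1)*(b + 2)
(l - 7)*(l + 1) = l^2 - 6*l - 7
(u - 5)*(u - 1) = u^2 - 6*u + 5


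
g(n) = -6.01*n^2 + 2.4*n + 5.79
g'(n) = 2.4 - 12.02*n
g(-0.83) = -0.34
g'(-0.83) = 12.38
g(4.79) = -120.61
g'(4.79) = -55.18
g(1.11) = 1.05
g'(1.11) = -10.94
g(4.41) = -100.51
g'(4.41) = -50.61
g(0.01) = 5.81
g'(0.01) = 2.28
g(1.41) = -2.77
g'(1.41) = -14.55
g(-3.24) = -65.08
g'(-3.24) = 41.34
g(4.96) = -130.16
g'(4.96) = -57.22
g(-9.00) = -502.62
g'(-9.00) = 110.58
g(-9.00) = -502.62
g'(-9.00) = 110.58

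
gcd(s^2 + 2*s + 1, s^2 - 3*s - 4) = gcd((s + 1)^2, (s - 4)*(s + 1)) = s + 1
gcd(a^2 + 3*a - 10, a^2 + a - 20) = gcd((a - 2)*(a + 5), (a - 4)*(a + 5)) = a + 5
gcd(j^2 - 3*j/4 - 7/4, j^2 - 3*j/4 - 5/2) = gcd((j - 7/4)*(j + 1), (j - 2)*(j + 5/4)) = 1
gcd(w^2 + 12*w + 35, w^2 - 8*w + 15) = 1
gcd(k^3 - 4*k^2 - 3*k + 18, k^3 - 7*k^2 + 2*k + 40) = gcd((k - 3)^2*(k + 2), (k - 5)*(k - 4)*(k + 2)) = k + 2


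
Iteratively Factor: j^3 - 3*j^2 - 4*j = (j)*(j^2 - 3*j - 4) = j*(j - 4)*(j + 1)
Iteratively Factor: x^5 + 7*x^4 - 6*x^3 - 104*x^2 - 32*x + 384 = (x + 4)*(x^4 + 3*x^3 - 18*x^2 - 32*x + 96) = (x + 4)^2*(x^3 - x^2 - 14*x + 24) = (x - 2)*(x + 4)^2*(x^2 + x - 12) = (x - 2)*(x + 4)^3*(x - 3)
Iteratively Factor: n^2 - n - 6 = (n - 3)*(n + 2)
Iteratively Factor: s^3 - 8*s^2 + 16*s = (s)*(s^2 - 8*s + 16) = s*(s - 4)*(s - 4)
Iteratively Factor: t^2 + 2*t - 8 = (t + 4)*(t - 2)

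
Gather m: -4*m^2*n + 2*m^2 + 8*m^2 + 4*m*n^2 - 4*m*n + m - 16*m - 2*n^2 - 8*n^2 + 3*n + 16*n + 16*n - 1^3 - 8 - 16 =m^2*(10 - 4*n) + m*(4*n^2 - 4*n - 15) - 10*n^2 + 35*n - 25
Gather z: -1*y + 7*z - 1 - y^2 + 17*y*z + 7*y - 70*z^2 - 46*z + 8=-y^2 + 6*y - 70*z^2 + z*(17*y - 39) + 7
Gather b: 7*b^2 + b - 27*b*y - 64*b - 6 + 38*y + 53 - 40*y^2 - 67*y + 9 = 7*b^2 + b*(-27*y - 63) - 40*y^2 - 29*y + 56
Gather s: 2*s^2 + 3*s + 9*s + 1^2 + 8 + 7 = 2*s^2 + 12*s + 16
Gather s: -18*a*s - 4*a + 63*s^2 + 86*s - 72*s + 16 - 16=-4*a + 63*s^2 + s*(14 - 18*a)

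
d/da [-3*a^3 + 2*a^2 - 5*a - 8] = -9*a^2 + 4*a - 5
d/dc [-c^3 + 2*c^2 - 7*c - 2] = -3*c^2 + 4*c - 7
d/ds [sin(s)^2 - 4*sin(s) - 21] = 2*(sin(s) - 2)*cos(s)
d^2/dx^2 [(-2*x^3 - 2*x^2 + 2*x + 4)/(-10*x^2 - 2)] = 2*(-30*x^3 - 165*x^2 + 18*x + 11)/(125*x^6 + 75*x^4 + 15*x^2 + 1)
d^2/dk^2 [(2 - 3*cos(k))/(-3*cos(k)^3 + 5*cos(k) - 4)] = ((6*cos(k) - 4)*(9*cos(k)^2 - 5)^2*sin(k)^2 - 3*(3*cos(k)^3 - 5*cos(k) + 4)^2*cos(k) + (3*cos(k)^3 - 5*cos(k) + 4)*(135*(1 - cos(2*k))^2 + 22*cos(k) + 234*cos(2*k) - 54*cos(3*k) - 186)/4)/(3*cos(k)^3 - 5*cos(k) + 4)^3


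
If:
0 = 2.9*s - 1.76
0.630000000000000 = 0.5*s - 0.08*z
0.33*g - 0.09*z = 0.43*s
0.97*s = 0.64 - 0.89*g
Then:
No Solution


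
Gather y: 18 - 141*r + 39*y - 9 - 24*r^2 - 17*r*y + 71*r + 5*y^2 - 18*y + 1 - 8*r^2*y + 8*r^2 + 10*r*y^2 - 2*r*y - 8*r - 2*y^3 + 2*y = -16*r^2 - 78*r - 2*y^3 + y^2*(10*r + 5) + y*(-8*r^2 - 19*r + 23) + 10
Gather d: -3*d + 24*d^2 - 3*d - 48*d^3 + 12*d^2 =-48*d^3 + 36*d^2 - 6*d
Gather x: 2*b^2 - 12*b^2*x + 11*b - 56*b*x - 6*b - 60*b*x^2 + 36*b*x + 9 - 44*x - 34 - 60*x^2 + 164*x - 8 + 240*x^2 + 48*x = 2*b^2 + 5*b + x^2*(180 - 60*b) + x*(-12*b^2 - 20*b + 168) - 33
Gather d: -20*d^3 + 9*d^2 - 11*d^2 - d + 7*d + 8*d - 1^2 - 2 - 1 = -20*d^3 - 2*d^2 + 14*d - 4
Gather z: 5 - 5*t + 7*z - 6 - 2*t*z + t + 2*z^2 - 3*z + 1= -4*t + 2*z^2 + z*(4 - 2*t)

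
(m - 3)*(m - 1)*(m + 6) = m^3 + 2*m^2 - 21*m + 18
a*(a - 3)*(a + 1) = a^3 - 2*a^2 - 3*a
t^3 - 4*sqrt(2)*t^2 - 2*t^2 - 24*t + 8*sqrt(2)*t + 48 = (t - 2)*(t - 6*sqrt(2))*(t + 2*sqrt(2))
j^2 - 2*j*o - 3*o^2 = (j - 3*o)*(j + o)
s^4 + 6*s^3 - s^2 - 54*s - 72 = (s - 3)*(s + 2)*(s + 3)*(s + 4)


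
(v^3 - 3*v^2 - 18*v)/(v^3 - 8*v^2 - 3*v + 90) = v/(v - 5)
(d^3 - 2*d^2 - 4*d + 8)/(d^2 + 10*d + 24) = (d^3 - 2*d^2 - 4*d + 8)/(d^2 + 10*d + 24)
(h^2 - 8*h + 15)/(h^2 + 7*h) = (h^2 - 8*h + 15)/(h*(h + 7))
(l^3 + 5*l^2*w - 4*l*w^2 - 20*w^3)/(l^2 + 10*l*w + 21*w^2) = (l^3 + 5*l^2*w - 4*l*w^2 - 20*w^3)/(l^2 + 10*l*w + 21*w^2)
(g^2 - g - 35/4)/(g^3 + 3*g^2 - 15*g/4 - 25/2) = (2*g - 7)/(2*g^2 + g - 10)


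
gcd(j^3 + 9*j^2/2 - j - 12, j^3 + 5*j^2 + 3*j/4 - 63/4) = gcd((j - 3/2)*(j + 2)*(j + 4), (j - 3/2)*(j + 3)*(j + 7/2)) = j - 3/2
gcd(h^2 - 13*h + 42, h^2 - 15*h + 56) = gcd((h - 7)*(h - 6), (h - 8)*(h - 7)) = h - 7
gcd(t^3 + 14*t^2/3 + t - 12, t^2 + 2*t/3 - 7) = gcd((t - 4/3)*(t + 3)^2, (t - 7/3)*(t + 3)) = t + 3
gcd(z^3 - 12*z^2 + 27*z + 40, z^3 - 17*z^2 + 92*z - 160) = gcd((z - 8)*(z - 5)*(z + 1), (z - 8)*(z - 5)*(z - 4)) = z^2 - 13*z + 40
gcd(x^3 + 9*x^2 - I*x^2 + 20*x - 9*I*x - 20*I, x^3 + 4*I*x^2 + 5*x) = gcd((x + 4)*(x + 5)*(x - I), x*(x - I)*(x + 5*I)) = x - I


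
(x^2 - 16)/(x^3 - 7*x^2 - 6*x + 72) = (x + 4)/(x^2 - 3*x - 18)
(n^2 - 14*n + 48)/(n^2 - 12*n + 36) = (n - 8)/(n - 6)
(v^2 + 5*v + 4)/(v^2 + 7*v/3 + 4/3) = 3*(v + 4)/(3*v + 4)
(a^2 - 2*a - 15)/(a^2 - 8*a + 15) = (a + 3)/(a - 3)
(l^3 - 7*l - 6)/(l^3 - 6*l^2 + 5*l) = (l^3 - 7*l - 6)/(l*(l^2 - 6*l + 5))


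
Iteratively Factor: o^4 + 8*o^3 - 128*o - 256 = (o + 4)*(o^3 + 4*o^2 - 16*o - 64) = (o - 4)*(o + 4)*(o^2 + 8*o + 16) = (o - 4)*(o + 4)^2*(o + 4)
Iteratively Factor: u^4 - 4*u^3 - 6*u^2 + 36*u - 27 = (u - 1)*(u^3 - 3*u^2 - 9*u + 27) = (u - 1)*(u + 3)*(u^2 - 6*u + 9) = (u - 3)*(u - 1)*(u + 3)*(u - 3)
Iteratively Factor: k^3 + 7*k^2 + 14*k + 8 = (k + 1)*(k^2 + 6*k + 8) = (k + 1)*(k + 4)*(k + 2)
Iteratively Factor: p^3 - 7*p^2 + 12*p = (p - 4)*(p^2 - 3*p) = p*(p - 4)*(p - 3)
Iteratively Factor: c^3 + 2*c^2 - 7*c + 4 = (c + 4)*(c^2 - 2*c + 1) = (c - 1)*(c + 4)*(c - 1)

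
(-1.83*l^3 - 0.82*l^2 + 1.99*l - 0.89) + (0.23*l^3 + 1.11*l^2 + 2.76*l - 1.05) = -1.6*l^3 + 0.29*l^2 + 4.75*l - 1.94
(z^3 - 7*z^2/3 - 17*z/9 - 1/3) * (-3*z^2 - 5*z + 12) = -3*z^5 + 2*z^4 + 88*z^3/3 - 158*z^2/9 - 21*z - 4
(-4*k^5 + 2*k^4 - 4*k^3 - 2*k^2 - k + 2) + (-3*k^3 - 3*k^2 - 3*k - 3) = -4*k^5 + 2*k^4 - 7*k^3 - 5*k^2 - 4*k - 1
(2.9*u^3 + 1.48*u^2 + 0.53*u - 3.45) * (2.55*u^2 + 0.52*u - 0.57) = 7.395*u^5 + 5.282*u^4 + 0.4681*u^3 - 9.3655*u^2 - 2.0961*u + 1.9665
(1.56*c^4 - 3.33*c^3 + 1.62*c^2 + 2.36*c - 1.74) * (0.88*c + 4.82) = 1.3728*c^5 + 4.5888*c^4 - 14.625*c^3 + 9.8852*c^2 + 9.844*c - 8.3868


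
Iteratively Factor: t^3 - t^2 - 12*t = (t - 4)*(t^2 + 3*t) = t*(t - 4)*(t + 3)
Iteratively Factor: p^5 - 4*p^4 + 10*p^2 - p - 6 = (p + 1)*(p^4 - 5*p^3 + 5*p^2 + 5*p - 6) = (p - 3)*(p + 1)*(p^3 - 2*p^2 - p + 2) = (p - 3)*(p - 1)*(p + 1)*(p^2 - p - 2) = (p - 3)*(p - 2)*(p - 1)*(p + 1)*(p + 1)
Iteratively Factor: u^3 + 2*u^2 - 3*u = (u + 3)*(u^2 - u) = u*(u + 3)*(u - 1)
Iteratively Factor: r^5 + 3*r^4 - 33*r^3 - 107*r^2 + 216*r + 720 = (r + 3)*(r^4 - 33*r^2 - 8*r + 240) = (r + 3)*(r + 4)*(r^3 - 4*r^2 - 17*r + 60) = (r - 3)*(r + 3)*(r + 4)*(r^2 - r - 20) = (r - 3)*(r + 3)*(r + 4)^2*(r - 5)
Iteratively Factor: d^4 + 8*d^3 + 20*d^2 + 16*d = (d + 2)*(d^3 + 6*d^2 + 8*d) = d*(d + 2)*(d^2 + 6*d + 8) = d*(d + 2)*(d + 4)*(d + 2)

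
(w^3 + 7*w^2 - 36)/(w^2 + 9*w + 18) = w - 2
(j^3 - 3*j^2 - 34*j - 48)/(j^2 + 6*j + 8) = (j^2 - 5*j - 24)/(j + 4)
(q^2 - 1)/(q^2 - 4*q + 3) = (q + 1)/(q - 3)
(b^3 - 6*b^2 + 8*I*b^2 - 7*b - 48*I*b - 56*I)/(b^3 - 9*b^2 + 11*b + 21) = (b + 8*I)/(b - 3)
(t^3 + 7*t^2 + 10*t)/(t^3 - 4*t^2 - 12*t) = (t + 5)/(t - 6)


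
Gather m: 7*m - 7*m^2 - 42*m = -7*m^2 - 35*m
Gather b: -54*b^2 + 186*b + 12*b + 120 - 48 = -54*b^2 + 198*b + 72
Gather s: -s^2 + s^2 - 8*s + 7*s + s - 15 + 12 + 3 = 0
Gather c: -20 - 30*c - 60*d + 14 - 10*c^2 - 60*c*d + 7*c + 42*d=-10*c^2 + c*(-60*d - 23) - 18*d - 6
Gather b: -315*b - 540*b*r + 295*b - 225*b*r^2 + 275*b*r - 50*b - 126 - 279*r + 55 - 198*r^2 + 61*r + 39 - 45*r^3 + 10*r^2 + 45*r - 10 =b*(-225*r^2 - 265*r - 70) - 45*r^3 - 188*r^2 - 173*r - 42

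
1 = 1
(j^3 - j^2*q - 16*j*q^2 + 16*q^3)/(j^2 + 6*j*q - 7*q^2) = (j^2 - 16*q^2)/(j + 7*q)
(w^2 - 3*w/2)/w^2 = (w - 3/2)/w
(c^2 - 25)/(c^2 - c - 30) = (c - 5)/(c - 6)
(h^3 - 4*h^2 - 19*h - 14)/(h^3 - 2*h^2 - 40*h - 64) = (h^2 - 6*h - 7)/(h^2 - 4*h - 32)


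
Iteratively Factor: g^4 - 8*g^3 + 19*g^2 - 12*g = (g - 4)*(g^3 - 4*g^2 + 3*g) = g*(g - 4)*(g^2 - 4*g + 3) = g*(g - 4)*(g - 1)*(g - 3)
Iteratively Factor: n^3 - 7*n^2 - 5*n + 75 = (n - 5)*(n^2 - 2*n - 15) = (n - 5)*(n + 3)*(n - 5)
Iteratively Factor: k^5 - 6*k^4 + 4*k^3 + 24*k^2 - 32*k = (k - 2)*(k^4 - 4*k^3 - 4*k^2 + 16*k) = (k - 2)*(k + 2)*(k^3 - 6*k^2 + 8*k) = (k - 4)*(k - 2)*(k + 2)*(k^2 - 2*k) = k*(k - 4)*(k - 2)*(k + 2)*(k - 2)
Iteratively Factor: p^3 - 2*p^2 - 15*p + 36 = (p - 3)*(p^2 + p - 12) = (p - 3)^2*(p + 4)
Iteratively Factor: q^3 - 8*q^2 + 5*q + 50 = (q + 2)*(q^2 - 10*q + 25) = (q - 5)*(q + 2)*(q - 5)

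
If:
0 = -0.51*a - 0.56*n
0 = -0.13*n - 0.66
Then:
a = 5.57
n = -5.08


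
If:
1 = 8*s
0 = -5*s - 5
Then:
No Solution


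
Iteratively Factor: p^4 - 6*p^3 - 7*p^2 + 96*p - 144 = (p - 3)*(p^3 - 3*p^2 - 16*p + 48) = (p - 4)*(p - 3)*(p^2 + p - 12) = (p - 4)*(p - 3)*(p + 4)*(p - 3)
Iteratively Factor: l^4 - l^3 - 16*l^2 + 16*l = (l + 4)*(l^3 - 5*l^2 + 4*l) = (l - 4)*(l + 4)*(l^2 - l) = (l - 4)*(l - 1)*(l + 4)*(l)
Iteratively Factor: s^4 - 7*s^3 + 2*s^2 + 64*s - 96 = (s - 4)*(s^3 - 3*s^2 - 10*s + 24) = (s - 4)*(s - 2)*(s^2 - s - 12) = (s - 4)^2*(s - 2)*(s + 3)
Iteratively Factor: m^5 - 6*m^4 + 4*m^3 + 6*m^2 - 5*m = (m - 1)*(m^4 - 5*m^3 - m^2 + 5*m) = (m - 1)*(m + 1)*(m^3 - 6*m^2 + 5*m) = (m - 5)*(m - 1)*(m + 1)*(m^2 - m) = (m - 5)*(m - 1)^2*(m + 1)*(m)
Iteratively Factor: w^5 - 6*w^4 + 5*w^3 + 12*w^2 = (w - 4)*(w^4 - 2*w^3 - 3*w^2) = (w - 4)*(w - 3)*(w^3 + w^2) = (w - 4)*(w - 3)*(w + 1)*(w^2) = w*(w - 4)*(w - 3)*(w + 1)*(w)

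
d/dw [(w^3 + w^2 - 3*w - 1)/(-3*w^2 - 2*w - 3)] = (-3*w^4 - 4*w^3 - 20*w^2 - 12*w + 7)/(9*w^4 + 12*w^3 + 22*w^2 + 12*w + 9)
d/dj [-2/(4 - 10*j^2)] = -10*j/(5*j^2 - 2)^2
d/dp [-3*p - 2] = -3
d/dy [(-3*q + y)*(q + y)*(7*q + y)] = -17*q^2 + 10*q*y + 3*y^2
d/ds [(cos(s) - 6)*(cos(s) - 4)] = 2*(5 - cos(s))*sin(s)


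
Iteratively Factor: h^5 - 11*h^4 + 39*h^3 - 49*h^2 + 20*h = (h - 1)*(h^4 - 10*h^3 + 29*h^2 - 20*h) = h*(h - 1)*(h^3 - 10*h^2 + 29*h - 20) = h*(h - 4)*(h - 1)*(h^2 - 6*h + 5) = h*(h - 4)*(h - 1)^2*(h - 5)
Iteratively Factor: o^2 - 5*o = (o)*(o - 5)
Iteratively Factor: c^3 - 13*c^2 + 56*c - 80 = (c - 5)*(c^2 - 8*c + 16) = (c - 5)*(c - 4)*(c - 4)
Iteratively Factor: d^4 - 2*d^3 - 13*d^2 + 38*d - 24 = (d - 1)*(d^3 - d^2 - 14*d + 24) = (d - 1)*(d + 4)*(d^2 - 5*d + 6) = (d - 3)*(d - 1)*(d + 4)*(d - 2)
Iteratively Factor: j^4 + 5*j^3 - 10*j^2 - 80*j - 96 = (j + 2)*(j^3 + 3*j^2 - 16*j - 48) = (j + 2)*(j + 4)*(j^2 - j - 12) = (j + 2)*(j + 3)*(j + 4)*(j - 4)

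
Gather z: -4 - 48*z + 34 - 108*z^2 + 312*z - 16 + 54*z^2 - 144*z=-54*z^2 + 120*z + 14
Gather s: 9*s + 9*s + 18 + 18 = 18*s + 36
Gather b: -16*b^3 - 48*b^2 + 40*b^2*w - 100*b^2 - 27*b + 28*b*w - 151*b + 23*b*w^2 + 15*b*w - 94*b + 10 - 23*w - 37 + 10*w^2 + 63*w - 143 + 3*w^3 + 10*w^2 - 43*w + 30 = -16*b^3 + b^2*(40*w - 148) + b*(23*w^2 + 43*w - 272) + 3*w^3 + 20*w^2 - 3*w - 140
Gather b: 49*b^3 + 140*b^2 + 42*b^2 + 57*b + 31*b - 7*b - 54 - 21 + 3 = 49*b^3 + 182*b^2 + 81*b - 72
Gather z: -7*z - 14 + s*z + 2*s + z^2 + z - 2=2*s + z^2 + z*(s - 6) - 16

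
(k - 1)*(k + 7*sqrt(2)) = k^2 - k + 7*sqrt(2)*k - 7*sqrt(2)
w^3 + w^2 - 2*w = w*(w - 1)*(w + 2)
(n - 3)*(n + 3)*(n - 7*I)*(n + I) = n^4 - 6*I*n^3 - 2*n^2 + 54*I*n - 63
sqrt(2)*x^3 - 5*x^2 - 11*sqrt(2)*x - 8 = (x - 4*sqrt(2))*(x + sqrt(2))*(sqrt(2)*x + 1)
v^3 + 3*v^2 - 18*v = v*(v - 3)*(v + 6)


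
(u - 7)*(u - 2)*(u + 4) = u^3 - 5*u^2 - 22*u + 56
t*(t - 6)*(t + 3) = t^3 - 3*t^2 - 18*t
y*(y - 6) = y^2 - 6*y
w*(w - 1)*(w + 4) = w^3 + 3*w^2 - 4*w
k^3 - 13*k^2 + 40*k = k*(k - 8)*(k - 5)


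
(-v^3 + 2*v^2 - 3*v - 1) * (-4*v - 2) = 4*v^4 - 6*v^3 + 8*v^2 + 10*v + 2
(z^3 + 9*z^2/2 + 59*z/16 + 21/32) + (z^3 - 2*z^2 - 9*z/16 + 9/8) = 2*z^3 + 5*z^2/2 + 25*z/8 + 57/32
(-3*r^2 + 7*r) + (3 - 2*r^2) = -5*r^2 + 7*r + 3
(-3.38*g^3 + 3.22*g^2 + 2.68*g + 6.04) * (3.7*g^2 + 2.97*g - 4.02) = -12.506*g^5 + 1.8754*g^4 + 33.067*g^3 + 17.3632*g^2 + 7.1652*g - 24.2808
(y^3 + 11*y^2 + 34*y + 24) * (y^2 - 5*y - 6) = y^5 + 6*y^4 - 27*y^3 - 212*y^2 - 324*y - 144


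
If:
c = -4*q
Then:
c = -4*q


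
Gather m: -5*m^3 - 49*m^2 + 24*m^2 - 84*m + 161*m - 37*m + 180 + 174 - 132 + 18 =-5*m^3 - 25*m^2 + 40*m + 240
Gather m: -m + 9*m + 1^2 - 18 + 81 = 8*m + 64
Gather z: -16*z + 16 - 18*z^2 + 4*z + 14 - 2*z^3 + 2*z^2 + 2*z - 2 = -2*z^3 - 16*z^2 - 10*z + 28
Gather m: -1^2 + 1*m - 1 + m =2*m - 2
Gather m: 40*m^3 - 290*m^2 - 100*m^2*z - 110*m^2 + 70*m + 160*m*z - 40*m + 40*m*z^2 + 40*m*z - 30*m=40*m^3 + m^2*(-100*z - 400) + m*(40*z^2 + 200*z)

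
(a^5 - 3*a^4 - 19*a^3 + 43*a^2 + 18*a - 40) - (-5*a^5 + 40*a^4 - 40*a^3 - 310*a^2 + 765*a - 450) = 6*a^5 - 43*a^4 + 21*a^3 + 353*a^2 - 747*a + 410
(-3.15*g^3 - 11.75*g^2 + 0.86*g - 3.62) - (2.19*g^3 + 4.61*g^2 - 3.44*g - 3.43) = -5.34*g^3 - 16.36*g^2 + 4.3*g - 0.19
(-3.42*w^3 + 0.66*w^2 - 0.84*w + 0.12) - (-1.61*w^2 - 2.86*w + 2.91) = -3.42*w^3 + 2.27*w^2 + 2.02*w - 2.79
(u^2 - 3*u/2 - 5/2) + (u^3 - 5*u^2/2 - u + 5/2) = u^3 - 3*u^2/2 - 5*u/2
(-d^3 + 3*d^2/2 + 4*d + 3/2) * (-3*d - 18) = 3*d^4 + 27*d^3/2 - 39*d^2 - 153*d/2 - 27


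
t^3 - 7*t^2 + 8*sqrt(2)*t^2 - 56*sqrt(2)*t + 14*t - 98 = (t - 7)*(t + sqrt(2))*(t + 7*sqrt(2))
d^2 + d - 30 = (d - 5)*(d + 6)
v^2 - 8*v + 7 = (v - 7)*(v - 1)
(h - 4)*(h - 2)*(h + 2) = h^3 - 4*h^2 - 4*h + 16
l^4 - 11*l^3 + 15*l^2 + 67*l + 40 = (l - 8)*(l - 5)*(l + 1)^2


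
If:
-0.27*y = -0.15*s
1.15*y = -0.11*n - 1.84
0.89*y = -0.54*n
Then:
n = 3.13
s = -3.42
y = -1.90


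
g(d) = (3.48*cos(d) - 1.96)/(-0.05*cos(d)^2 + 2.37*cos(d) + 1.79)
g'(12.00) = 0.41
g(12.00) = 0.26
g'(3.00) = -4.33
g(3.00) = 8.93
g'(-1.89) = 9.59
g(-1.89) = -2.93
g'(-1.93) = 11.36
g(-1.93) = -3.35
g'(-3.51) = -18.71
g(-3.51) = 11.21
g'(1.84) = -7.89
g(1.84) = -2.50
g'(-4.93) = -2.00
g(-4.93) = -0.53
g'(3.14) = -0.05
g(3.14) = 8.63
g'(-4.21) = -23.76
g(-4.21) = -5.71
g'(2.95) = -6.25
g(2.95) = 9.19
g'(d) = (-0.1*sin(d)*cos(d) + 2.37*sin(d))*(3.48*cos(d) - 1.96)/(-0.05*cos(d)^2 + 2.37*cos(d) + 1.79)^2 - 3.48*sin(d)/(-0.05*cos(d)^2 + 2.37*cos(d) + 1.79)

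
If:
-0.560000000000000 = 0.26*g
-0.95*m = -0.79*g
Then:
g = -2.15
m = -1.79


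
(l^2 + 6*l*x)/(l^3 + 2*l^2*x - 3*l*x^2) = (l + 6*x)/(l^2 + 2*l*x - 3*x^2)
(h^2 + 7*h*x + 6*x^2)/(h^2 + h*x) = (h + 6*x)/h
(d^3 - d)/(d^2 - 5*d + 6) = (d^3 - d)/(d^2 - 5*d + 6)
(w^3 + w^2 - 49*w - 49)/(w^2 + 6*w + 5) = (w^2 - 49)/(w + 5)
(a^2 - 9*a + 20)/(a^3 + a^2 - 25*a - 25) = (a - 4)/(a^2 + 6*a + 5)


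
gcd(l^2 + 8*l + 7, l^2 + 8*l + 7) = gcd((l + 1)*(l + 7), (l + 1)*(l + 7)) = l^2 + 8*l + 7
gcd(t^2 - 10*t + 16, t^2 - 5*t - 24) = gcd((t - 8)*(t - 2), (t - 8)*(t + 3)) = t - 8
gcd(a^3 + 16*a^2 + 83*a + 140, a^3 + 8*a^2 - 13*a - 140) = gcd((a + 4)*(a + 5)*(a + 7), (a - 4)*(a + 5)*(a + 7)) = a^2 + 12*a + 35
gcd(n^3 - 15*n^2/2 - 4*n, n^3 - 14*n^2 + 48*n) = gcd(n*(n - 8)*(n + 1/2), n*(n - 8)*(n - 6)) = n^2 - 8*n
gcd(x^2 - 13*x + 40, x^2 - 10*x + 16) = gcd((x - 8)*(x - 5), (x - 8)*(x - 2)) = x - 8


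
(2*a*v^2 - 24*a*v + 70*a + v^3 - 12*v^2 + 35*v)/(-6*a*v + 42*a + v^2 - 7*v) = (2*a*v - 10*a + v^2 - 5*v)/(-6*a + v)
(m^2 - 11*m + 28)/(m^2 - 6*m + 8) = (m - 7)/(m - 2)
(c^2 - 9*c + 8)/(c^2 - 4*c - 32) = (c - 1)/(c + 4)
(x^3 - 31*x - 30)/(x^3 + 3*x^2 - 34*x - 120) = (x + 1)/(x + 4)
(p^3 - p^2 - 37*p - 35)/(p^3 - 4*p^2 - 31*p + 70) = (p + 1)/(p - 2)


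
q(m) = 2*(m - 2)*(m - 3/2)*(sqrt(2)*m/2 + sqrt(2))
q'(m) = sqrt(2)*(m - 2)*(m - 3/2) + 2*(m - 2)*(sqrt(2)*m/2 + sqrt(2)) + 2*(m - 3/2)*(sqrt(2)*m/2 + sqrt(2))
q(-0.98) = 10.66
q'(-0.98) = 2.58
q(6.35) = 249.13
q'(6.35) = 138.48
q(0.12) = 7.78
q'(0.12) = -6.10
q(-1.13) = 10.13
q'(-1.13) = 4.55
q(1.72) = -0.32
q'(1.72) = -0.40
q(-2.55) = -14.33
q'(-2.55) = 32.75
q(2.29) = 1.39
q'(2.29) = 6.88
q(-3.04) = -33.65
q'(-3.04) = 46.45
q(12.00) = 2078.89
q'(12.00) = 554.37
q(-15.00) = -5156.93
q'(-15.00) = 1012.58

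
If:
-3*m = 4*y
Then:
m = -4*y/3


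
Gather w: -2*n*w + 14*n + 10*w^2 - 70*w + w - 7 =14*n + 10*w^2 + w*(-2*n - 69) - 7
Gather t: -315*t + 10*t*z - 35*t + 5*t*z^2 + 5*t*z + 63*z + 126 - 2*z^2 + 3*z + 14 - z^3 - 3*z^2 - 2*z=t*(5*z^2 + 15*z - 350) - z^3 - 5*z^2 + 64*z + 140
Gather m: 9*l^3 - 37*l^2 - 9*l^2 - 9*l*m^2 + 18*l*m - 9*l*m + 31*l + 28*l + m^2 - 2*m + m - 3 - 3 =9*l^3 - 46*l^2 + 59*l + m^2*(1 - 9*l) + m*(9*l - 1) - 6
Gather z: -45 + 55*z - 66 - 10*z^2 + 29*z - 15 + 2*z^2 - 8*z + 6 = -8*z^2 + 76*z - 120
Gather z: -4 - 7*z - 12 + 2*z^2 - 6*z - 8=2*z^2 - 13*z - 24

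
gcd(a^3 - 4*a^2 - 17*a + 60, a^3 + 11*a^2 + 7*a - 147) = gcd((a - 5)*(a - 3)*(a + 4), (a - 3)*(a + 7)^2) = a - 3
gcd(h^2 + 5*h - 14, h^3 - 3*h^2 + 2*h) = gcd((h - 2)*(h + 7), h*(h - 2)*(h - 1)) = h - 2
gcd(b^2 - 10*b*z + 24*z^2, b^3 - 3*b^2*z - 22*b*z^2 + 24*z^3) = -b + 6*z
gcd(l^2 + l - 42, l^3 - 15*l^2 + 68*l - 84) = l - 6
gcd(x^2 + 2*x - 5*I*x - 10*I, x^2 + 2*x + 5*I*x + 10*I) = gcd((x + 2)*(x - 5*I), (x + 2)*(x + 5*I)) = x + 2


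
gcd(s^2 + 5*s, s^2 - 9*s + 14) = 1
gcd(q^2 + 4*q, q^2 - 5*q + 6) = 1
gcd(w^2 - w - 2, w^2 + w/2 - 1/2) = w + 1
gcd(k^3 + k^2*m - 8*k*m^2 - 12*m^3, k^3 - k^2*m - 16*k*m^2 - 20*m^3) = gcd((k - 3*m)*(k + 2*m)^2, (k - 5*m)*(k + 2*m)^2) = k^2 + 4*k*m + 4*m^2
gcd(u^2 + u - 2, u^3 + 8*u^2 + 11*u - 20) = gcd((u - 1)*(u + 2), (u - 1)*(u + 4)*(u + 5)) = u - 1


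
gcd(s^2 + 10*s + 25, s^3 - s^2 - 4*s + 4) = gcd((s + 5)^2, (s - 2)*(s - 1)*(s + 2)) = 1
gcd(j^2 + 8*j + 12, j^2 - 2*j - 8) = j + 2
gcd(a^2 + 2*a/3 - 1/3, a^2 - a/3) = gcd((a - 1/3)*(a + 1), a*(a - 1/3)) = a - 1/3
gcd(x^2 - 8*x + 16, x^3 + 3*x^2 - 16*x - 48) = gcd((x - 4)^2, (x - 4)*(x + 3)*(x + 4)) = x - 4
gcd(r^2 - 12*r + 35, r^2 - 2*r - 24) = 1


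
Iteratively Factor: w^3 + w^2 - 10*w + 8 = (w - 1)*(w^2 + 2*w - 8) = (w - 2)*(w - 1)*(w + 4)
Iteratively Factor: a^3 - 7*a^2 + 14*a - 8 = (a - 1)*(a^2 - 6*a + 8) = (a - 4)*(a - 1)*(a - 2)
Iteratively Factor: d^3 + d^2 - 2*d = (d - 1)*(d^2 + 2*d) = (d - 1)*(d + 2)*(d)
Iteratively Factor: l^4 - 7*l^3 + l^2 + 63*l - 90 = (l + 3)*(l^3 - 10*l^2 + 31*l - 30) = (l - 5)*(l + 3)*(l^2 - 5*l + 6) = (l - 5)*(l - 2)*(l + 3)*(l - 3)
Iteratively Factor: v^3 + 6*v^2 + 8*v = (v)*(v^2 + 6*v + 8) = v*(v + 4)*(v + 2)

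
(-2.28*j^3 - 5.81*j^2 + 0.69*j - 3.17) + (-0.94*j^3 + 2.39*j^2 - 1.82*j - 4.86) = -3.22*j^3 - 3.42*j^2 - 1.13*j - 8.03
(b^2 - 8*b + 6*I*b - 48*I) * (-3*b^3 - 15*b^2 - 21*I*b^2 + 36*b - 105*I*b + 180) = -3*b^5 + 9*b^4 - 39*I*b^4 + 282*b^3 + 117*I*b^3 - 486*b^2 + 1776*I*b^2 - 6480*b - 648*I*b - 8640*I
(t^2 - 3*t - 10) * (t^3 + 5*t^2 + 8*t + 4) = t^5 + 2*t^4 - 17*t^3 - 70*t^2 - 92*t - 40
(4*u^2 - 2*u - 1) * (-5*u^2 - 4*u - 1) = -20*u^4 - 6*u^3 + 9*u^2 + 6*u + 1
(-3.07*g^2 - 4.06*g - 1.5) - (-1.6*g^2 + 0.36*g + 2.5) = -1.47*g^2 - 4.42*g - 4.0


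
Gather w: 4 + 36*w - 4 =36*w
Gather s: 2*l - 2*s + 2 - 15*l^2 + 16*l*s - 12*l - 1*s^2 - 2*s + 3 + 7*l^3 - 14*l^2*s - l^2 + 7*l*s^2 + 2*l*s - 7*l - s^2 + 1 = 7*l^3 - 16*l^2 - 17*l + s^2*(7*l - 2) + s*(-14*l^2 + 18*l - 4) + 6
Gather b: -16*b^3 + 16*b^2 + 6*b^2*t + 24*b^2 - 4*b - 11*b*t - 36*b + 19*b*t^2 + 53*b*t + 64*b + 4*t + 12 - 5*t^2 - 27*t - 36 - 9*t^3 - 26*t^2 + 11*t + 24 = -16*b^3 + b^2*(6*t + 40) + b*(19*t^2 + 42*t + 24) - 9*t^3 - 31*t^2 - 12*t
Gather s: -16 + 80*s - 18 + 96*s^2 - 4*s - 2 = 96*s^2 + 76*s - 36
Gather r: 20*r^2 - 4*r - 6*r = 20*r^2 - 10*r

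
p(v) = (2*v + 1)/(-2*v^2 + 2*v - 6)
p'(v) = (2*v + 1)*(4*v - 2)/(-2*v^2 + 2*v - 6)^2 + 2/(-2*v^2 + 2*v - 6) = (-v^2 + v + (2*v - 1)*(2*v + 1)/2 - 3)/(v^2 - v + 3)^2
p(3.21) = -0.37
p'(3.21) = 0.10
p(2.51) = -0.44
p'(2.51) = 0.12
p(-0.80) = 0.07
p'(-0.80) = -0.19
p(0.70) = -0.43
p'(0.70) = -0.30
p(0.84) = -0.47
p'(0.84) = -0.24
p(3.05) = -0.38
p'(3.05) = 0.10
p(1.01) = -0.50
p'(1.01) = -0.16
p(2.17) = -0.48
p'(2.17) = 0.11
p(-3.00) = 0.17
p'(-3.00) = 0.01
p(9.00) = -0.13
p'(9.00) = 0.02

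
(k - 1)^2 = k^2 - 2*k + 1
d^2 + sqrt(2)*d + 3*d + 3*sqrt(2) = (d + 3)*(d + sqrt(2))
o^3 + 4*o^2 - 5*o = o*(o - 1)*(o + 5)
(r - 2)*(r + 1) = r^2 - r - 2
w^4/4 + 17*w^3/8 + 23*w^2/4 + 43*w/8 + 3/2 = (w/4 + 1)*(w + 1/2)*(w + 1)*(w + 3)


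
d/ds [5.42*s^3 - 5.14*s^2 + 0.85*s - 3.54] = 16.26*s^2 - 10.28*s + 0.85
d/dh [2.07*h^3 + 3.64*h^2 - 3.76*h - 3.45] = 6.21*h^2 + 7.28*h - 3.76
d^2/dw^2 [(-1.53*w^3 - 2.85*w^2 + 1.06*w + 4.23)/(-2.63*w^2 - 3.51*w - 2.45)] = (-49.299842*w^3 - 206.791362*w^2 - 138.206784*w + 2.72915400000002)/(18.191447*w^6 + 72.834957*w^5 + 148.044804*w^4 + 178.943661*w^3 + 137.91246*w^2 + 63.206325*w + 14.706125)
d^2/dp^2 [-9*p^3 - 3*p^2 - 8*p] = -54*p - 6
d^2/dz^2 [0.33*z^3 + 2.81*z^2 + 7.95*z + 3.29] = 1.98*z + 5.62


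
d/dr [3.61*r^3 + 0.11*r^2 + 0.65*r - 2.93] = 10.83*r^2 + 0.22*r + 0.65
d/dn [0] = 0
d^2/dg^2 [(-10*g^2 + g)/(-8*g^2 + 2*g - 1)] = 16*(12*g^3 - 30*g^2 + 3*g + 1)/(512*g^6 - 384*g^5 + 288*g^4 - 104*g^3 + 36*g^2 - 6*g + 1)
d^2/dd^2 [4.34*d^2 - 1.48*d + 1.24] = 8.68000000000000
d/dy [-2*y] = -2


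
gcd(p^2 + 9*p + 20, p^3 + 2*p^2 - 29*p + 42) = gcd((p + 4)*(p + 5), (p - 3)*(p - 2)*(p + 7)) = 1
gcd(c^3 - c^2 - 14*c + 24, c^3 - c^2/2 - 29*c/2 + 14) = c + 4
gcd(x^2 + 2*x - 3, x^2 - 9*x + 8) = x - 1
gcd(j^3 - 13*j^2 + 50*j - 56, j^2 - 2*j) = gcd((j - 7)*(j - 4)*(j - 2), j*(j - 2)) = j - 2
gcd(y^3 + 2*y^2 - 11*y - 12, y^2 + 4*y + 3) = y + 1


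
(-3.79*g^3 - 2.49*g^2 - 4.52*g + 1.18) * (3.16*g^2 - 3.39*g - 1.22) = -11.9764*g^5 + 4.9797*g^4 - 1.2183*g^3 + 22.0894*g^2 + 1.5142*g - 1.4396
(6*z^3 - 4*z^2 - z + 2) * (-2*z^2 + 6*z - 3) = -12*z^5 + 44*z^4 - 40*z^3 + 2*z^2 + 15*z - 6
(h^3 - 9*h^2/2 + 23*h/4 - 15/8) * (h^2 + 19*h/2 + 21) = h^5 + 5*h^4 - 16*h^3 - 167*h^2/4 + 1647*h/16 - 315/8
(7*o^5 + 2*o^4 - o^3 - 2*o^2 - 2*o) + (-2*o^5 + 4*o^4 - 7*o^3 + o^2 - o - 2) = 5*o^5 + 6*o^4 - 8*o^3 - o^2 - 3*o - 2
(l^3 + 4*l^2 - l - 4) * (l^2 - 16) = l^5 + 4*l^4 - 17*l^3 - 68*l^2 + 16*l + 64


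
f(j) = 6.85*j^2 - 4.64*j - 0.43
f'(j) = 13.7*j - 4.64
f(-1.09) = 12.77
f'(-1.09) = -19.57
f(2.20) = 22.52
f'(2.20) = 25.50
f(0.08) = -0.76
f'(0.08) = -3.54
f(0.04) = -0.60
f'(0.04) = -4.09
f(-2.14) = 40.87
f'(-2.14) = -33.96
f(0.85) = 0.58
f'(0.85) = 7.00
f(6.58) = 265.62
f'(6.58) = 85.51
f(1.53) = 8.51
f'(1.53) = 16.32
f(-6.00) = 274.01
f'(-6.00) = -86.84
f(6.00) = 218.33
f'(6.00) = 77.56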